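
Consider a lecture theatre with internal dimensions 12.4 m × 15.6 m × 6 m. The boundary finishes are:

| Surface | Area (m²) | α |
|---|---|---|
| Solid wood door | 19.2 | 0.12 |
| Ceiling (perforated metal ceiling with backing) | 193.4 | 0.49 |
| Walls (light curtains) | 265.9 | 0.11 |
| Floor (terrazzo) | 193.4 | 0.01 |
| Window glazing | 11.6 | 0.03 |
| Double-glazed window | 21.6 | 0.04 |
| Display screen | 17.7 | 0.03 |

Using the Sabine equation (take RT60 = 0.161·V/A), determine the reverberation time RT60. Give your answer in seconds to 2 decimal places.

Total absorption A = 19.2*0.12 + 193.4*0.49 + 265.9*0.11 + 193.4*0.01 + 11.6*0.03 + 21.6*0.04 + 17.7*0.03
  = 2.304 + 94.766 + 29.249 + 1.934 + 0.348 + 0.864 + 0.531 = 129.996 m² sabins.
Volume V = 12.4 × 15.6 × 6 = 1160.64 m³.
RT60 = 0.161 · V / A = 0.161 × 1160.64 / 129.996 = 1.44 s.

1.44 s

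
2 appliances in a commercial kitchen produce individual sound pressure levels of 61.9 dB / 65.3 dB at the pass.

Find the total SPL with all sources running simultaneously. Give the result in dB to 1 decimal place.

Σ 10^(Lᵢ/10) = 4.937e+06.
Back to dB: 10·log₁₀ Σ = 66.9 dB.

66.9 dB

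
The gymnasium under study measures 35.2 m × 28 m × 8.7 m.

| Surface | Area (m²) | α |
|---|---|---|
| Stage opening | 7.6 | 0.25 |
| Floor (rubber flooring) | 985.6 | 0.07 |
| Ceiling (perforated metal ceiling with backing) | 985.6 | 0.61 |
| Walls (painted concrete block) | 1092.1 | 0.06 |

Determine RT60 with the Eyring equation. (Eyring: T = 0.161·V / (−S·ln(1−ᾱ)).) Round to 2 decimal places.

S = Σ Sᵢ = 3070.9 m².
Σ(Sᵢαᵢ) = 7.6·0.25 + 985.6·0.07 + 985.6·0.61 + 1092.1·0.06 = 737.634.
Mean coefficient ᾱ = A/S = 0.2402.
−S·ln(1−ᾱ) = −3070.9 × ln(1 − 0.2402) = 843.576.
V = 35.2 × 28 × 8.7 = 8574.72 m³.
RT60 = 0.161 × 8574.72 / 843.576 = 1.64 s.

1.64 s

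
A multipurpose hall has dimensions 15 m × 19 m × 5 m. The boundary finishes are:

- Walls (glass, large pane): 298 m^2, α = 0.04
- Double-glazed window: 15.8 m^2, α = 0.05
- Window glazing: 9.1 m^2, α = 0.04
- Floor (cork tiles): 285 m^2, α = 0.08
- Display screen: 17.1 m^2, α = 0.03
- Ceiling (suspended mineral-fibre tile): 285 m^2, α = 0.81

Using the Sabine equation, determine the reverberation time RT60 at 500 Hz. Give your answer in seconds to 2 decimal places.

Summing Sᵢαᵢ: 11.920 + 0.790 + 0.364 + 22.800 + 0.513 + 230.850 → A = 267.237 sabins.
Volume V = 15 × 19 × 5 = 1425 m³.
Sabine: RT60 = 0.161 × 1425 / 267.237 = 0.86 s.

0.86 sec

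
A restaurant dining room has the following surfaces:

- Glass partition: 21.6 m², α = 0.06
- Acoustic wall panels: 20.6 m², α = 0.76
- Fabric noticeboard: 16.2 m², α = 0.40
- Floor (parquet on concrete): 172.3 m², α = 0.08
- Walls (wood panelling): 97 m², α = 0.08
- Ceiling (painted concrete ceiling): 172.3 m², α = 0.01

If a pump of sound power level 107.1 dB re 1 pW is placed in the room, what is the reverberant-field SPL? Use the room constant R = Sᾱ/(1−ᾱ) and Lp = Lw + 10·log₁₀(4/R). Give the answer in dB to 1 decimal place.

A = 46.699 sabins; S = 500.0 m².
ᾱ = 46.699/500.0 = 0.0934; R = Sᾱ/(1−ᾱ) = 46.699/(1−0.0934) = 51.510 m².
Lp = Lw + 10 log₁₀(4/R) = 107.1 -11.10 = 96.0 dB.

96.0 dB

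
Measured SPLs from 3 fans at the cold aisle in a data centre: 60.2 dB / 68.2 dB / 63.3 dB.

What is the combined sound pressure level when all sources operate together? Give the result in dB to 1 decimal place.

69.9 dB

Converting to relative power and adding: 10^(60.2/10) + 10^(68.2/10) + 10^(63.3/10) = 9.792e+06.
Back to dB: 10·log₁₀ Σ = 69.9 dB.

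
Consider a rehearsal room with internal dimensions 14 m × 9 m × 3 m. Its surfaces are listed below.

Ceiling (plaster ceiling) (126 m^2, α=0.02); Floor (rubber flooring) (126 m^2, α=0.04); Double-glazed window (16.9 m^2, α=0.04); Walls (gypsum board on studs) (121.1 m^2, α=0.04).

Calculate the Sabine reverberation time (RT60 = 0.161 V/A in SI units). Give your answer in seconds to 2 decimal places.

A = Σ Sᵢαᵢ = 126·0.02 + 126·0.04 + 16.9·0.04 + 121.1·0.04 = 13.080 sabins.
Volume V = 14 × 9 × 3 = 378 m³.
Sabine: RT60 = 0.161 × 378 / 13.080 = 4.65 s.

4.65 seconds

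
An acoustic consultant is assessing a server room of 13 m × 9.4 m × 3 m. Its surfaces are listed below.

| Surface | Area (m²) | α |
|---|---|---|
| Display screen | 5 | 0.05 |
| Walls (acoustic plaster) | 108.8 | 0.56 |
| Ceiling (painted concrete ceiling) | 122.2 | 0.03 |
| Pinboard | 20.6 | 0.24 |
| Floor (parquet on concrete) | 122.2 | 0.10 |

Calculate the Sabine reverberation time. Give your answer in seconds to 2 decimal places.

0.72 sec

A = Σ Sᵢαᵢ = 5×0.05 + 108.8×0.56 + 122.2×0.03 + 20.6×0.24 + 122.2×0.10 = 82.008 sabins.
V = 13·9.4·3 = 366.6 m³.
RT60 = 0.161 · V / A = 0.161 × 366.6 / 82.008 = 0.72 s.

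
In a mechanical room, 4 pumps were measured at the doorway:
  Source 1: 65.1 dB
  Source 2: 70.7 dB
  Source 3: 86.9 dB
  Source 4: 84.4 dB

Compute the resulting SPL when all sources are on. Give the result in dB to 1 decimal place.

88.9 dB

Σ 10^(Lᵢ/10) = 7.802e+08.
L_total = 10·log₁₀(7.802e+08) = 88.9 dB.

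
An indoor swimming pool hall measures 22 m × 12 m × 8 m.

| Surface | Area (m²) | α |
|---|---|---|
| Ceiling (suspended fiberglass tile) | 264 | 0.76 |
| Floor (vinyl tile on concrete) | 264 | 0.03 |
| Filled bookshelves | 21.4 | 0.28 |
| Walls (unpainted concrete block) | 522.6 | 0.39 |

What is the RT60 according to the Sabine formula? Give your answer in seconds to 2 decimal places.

Summing Sᵢαᵢ: 200.640 + 7.920 + 5.992 + 203.814 → A = 418.366 sabins.
Room volume: 2112 m³.
RT60 = 0.161 · V / A = 0.161 × 2112 / 418.366 = 0.81 s.

0.81 seconds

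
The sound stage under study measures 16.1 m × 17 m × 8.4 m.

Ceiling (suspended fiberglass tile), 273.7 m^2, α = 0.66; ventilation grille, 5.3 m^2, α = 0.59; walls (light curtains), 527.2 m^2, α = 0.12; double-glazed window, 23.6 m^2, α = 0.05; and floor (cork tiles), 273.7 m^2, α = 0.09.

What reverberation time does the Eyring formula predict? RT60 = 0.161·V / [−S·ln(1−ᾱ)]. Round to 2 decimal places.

1.18 s

S = Σ Sᵢ = 1103.5 m^2.
Σ(Sᵢαᵢ) = 273.7×0.66 + 5.3×0.59 + 527.2×0.12 + 23.6×0.05 + 273.7×0.09 = 272.846.
Mean coefficient ᾱ = A/S = 0.2473.
Eyring denominator: −S ln(1−ᾱ) = 313.492.
V = 16.1 × 17 × 8.4 = 2299.08 m³.
RT60 = 0.161 × 2299.08 / 313.492 = 1.18 s.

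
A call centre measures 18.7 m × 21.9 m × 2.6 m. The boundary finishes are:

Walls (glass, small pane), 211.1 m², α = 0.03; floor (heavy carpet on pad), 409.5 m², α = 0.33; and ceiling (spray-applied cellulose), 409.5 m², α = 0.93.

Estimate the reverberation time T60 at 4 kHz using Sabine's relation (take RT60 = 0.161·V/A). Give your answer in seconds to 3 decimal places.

0.328 s

Equivalent absorption area: A = 211.1×0.03 + 409.5×0.33 + 409.5×0.93 = 522.303 m².
Volume V = 18.7 × 21.9 × 2.6 = 1064.778 m³.
T = 0.161 V/A = 0.161·1064.778/522.303 = 0.328 s.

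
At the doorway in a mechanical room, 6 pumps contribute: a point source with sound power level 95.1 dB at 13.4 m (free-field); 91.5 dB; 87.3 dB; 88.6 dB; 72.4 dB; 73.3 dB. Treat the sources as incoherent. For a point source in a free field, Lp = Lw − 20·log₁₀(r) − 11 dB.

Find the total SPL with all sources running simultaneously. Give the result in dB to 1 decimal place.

Source at 13.4 m: Lp = 95.1 − 20·log₁₀(13.4) − 11 = 61.6 dB.
Sum in the linear (power) domain: Σ 10^(Lᵢ/10) = 10^(61.6/10) + 10^(91.5/10) + 10^(87.3/10) + 10^(88.6/10) + 10^(72.4/10) + 10^(73.3/10) = 2.714e+09.
Back to dB: 10·log₁₀ Σ = 94.3 dB.

94.3 dB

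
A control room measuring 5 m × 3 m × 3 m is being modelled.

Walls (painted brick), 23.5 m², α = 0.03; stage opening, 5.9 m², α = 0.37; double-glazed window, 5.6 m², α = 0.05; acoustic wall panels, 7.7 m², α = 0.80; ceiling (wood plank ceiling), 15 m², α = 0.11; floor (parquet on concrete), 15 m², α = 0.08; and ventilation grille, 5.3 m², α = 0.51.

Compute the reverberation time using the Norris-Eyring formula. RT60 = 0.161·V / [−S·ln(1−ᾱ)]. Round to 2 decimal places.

0.44 sec

S = Σ Sᵢ = 78.0 m².
Absorption A = 23.5×0.03 + 5.9×0.37 + 5.6×0.05 + 7.7×0.80 + 15×0.11 + 15×0.08 + 5.3×0.51 = 14.881 sabins.
ᾱ = 14.881 / 78.0 = 0.1908.
Eyring denominator: −S ln(1−ᾱ) = 16.513.
V = 5 × 3 × 3 = 45 m³.
RT60 = 0.161 × 45 / 16.513 = 0.44 s.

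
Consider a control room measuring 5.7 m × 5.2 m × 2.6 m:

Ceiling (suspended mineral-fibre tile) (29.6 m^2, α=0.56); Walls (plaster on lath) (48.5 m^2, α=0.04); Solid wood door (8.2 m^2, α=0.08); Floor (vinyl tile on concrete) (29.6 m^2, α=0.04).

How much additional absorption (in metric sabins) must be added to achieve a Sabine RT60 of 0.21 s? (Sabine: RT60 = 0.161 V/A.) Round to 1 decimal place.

38.7 sabins

Total absorption A₁ = 29.6·0.56 + 48.5·0.04 + 8.2·0.08 + 29.6·0.04
  = 16.576 + 1.940 + 0.656 + 1.184 = 20.356 m^2 sabins.
Target A₂ = 0.161·77.064/0.21 = 59.082 sabins (V = 77.064 m³).
ΔA = A₂ − A₁ = 59.082 − 20.356 = 38.7 sabins.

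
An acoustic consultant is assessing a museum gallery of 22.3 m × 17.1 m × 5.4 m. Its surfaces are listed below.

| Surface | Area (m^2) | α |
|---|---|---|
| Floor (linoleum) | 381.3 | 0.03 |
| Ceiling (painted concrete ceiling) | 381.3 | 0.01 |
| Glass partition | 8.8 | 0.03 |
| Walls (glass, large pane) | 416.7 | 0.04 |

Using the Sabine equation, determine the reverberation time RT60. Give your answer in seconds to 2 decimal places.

Summing Sᵢαᵢ: 11.439 + 3.813 + 0.264 + 16.668 → A = 32.184 sabins.
V = 22.3·17.1·5.4 = 2059.182 m³.
RT60 = 0.161 · V / A = 0.161 × 2059.182 / 32.184 = 10.30 s.

10.30 sec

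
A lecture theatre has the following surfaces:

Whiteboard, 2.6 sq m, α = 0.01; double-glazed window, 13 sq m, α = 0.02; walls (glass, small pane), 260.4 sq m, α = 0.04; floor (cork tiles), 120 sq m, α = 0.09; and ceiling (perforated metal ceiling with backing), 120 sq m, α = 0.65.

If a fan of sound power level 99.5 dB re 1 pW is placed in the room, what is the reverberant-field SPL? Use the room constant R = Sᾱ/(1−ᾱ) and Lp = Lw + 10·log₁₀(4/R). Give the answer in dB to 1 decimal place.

84.6 dB

Σ(Sᵢαᵢ) = 2.6·0.01 + 13·0.02 + 260.4·0.04 + 120·0.09 + 120·0.65 = 99.502; total area S = 516.0 sq m.
ᾱ = 0.1928, so room constant R = A/(1−ᾱ) = 123.268 sq m.
Lp = 99.5 + 10·log₁₀(4/123.268) = 99.5 + (-14.89) = 84.6 dB.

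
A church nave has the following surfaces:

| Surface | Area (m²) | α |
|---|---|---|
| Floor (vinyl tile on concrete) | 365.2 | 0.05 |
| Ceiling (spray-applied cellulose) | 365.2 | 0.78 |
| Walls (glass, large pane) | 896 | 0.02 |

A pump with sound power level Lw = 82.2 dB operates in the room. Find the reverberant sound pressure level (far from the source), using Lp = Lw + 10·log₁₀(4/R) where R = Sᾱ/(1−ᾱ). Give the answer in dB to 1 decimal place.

Σ(Sᵢαᵢ) = 365.2·0.05 + 365.2·0.78 + 896·0.02 = 321.036; total area S = 1626.4 m².
ᾱ = 0.1974, so room constant R = A/(1−ᾱ) = 399.995 m².
Lp = Lw + 10 log₁₀(4/R) = 82.2 -20.00 = 62.2 dB.

62.2 dB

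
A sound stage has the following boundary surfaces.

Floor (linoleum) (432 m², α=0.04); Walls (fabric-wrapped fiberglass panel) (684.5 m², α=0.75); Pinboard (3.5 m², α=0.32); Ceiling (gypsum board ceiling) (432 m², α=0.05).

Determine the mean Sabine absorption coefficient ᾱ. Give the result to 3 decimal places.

0.357

Total surface area S = 1552.0 m².
A = 432*0.04 + 684.5*0.75 + 3.5*0.32 + 432*0.05 = 553.375 sabins.
ᾱ = 553.375 / 1552.0 = 0.357.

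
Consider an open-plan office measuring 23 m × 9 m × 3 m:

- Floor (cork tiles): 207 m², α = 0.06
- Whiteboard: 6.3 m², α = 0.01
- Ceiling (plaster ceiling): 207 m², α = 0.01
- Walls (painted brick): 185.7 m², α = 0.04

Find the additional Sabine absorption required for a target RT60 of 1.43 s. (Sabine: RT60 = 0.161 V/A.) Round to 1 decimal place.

Equivalent absorption area: A₁ = 207*0.06 + 6.3*0.01 + 207*0.01 + 185.7*0.04 = 21.981 m².
For T = 1.43 s, need A₂ = 0.161·V/T = 0.161·621/1.43 = 69.917 sabins.
ΔA = A₂ − A₁ = 69.917 − 21.981 = 47.9 sabins.

47.9 sabins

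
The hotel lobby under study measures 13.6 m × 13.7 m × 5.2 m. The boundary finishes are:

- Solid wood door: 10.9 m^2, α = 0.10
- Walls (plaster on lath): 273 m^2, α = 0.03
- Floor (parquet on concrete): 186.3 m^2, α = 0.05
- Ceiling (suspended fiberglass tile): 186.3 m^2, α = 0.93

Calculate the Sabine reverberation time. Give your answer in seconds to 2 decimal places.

A = Σ Sᵢαᵢ = 10.9×0.10 + 273×0.03 + 186.3×0.05 + 186.3×0.93 = 191.854 sabins.
Volume V = 13.6 × 13.7 × 5.2 = 968.864 m³.
RT60 = 0.161 · V / A = 0.161 × 968.864 / 191.854 = 0.81 s.

0.81 s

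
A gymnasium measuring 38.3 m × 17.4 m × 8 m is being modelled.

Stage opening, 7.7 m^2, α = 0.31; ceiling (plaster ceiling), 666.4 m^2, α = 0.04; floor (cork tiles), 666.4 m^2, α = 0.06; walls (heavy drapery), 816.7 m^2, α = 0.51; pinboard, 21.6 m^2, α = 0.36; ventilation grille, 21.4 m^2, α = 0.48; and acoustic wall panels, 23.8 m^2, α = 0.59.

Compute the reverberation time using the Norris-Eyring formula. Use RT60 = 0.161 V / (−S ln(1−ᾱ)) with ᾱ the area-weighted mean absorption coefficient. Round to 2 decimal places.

1.46 s

Total surface area S = 7.7 + 666.4 + 666.4 + 816.7 + 21.6 + 21.4 + 23.8 = 2224.0 m^2.
Σ(Sᵢαᵢ) = 7.7·0.31 + 666.4·0.04 + 666.4·0.06 + 816.7·0.51 + 21.6·0.36 + 21.4·0.48 + 23.8·0.59 = 517.634.
Mean coefficient ᾱ = A/S = 0.2327.
Eyring denominator: −S ln(1−ᾱ) = 589.087.
V = 38.3 × 17.4 × 8 = 5331.36 m³.
RT60 = 0.161 × 5331.36 / 589.087 = 1.46 s.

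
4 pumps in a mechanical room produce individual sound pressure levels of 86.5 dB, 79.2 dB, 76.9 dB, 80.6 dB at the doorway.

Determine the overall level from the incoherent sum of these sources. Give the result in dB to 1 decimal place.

88.4 dB

Sum in the linear (power) domain: Σ 10^(Lᵢ/10) = 10^(86.5/10) + 10^(79.2/10) + 10^(76.9/10) + 10^(80.6/10) = 6.937e+08.
Back to dB: 10·log₁₀ Σ = 88.4 dB.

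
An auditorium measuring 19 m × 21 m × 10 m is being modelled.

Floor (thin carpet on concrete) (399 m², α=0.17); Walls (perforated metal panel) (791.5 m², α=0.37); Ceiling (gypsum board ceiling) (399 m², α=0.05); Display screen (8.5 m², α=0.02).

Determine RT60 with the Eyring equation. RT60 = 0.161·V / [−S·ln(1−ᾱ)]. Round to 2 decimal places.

1.48 s

S = Σ Sᵢ = 1598.0 m².
Absorption A = 399×0.17 + 791.5×0.37 + 399×0.05 + 8.5×0.02 = 380.805 sabins.
Mean coefficient ᾱ = A/S = 0.2383.
Eyring denominator: −S ln(1−ᾱ) = 434.980.
V = 19 × 21 × 10 = 3990 m³.
T = 0.161·V/[−S·ln(1−ᾱ)] = 0.161·3990/434.980 = 1.48 s.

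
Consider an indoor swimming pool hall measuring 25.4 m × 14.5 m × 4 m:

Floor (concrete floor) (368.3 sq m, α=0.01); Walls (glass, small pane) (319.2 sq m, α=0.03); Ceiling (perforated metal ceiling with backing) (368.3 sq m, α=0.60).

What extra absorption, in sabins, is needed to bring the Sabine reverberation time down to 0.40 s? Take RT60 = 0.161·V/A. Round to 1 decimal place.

A₁ = Σ Sᵢαᵢ = 368.3×0.01 + 319.2×0.03 + 368.3×0.60 = 234.239 sabins.
V = 1473.2 m³. Required absorption A₂ = 0.161 × 1473.2 / 0.40 = 592.963 sabins.
ΔA = A₂ − A₁ = 592.963 − 234.239 = 358.7 sabins.

358.7 sabins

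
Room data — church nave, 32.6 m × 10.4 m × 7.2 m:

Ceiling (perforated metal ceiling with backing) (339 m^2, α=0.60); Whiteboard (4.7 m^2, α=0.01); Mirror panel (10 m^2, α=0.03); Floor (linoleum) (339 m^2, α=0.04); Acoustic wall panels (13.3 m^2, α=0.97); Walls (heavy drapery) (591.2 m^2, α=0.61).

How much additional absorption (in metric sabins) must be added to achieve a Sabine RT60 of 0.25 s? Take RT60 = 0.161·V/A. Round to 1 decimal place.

981.2 sabins

Total absorption A₁ = 339*0.60 + 4.7*0.01 + 10*0.03 + 339*0.04 + 13.3*0.97 + 591.2*0.61
  = 203.400 + 0.047 + 0.300 + 13.560 + 12.901 + 360.632 = 590.840 m^2 sabins.
For T = 0.25 s, need A₂ = 0.161·V/T = 0.161·2441.088/0.25 = 1572.061 sabins.
Shortfall: 1572.061 − 590.840 = 981.2 sabins.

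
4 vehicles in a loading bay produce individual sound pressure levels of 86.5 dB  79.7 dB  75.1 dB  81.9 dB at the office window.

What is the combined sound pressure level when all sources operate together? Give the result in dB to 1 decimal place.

88.6 dB

Σ 10^(Lᵢ/10) = 7.273e+08.
L_total = 10·log₁₀(7.273e+08) = 88.6 dB.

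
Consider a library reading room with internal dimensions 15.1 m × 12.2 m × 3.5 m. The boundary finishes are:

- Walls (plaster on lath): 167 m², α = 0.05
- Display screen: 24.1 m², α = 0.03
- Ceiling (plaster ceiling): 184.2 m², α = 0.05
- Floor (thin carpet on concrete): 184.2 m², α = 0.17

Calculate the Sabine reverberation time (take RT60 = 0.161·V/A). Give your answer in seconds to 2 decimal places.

2.09 s

Equivalent absorption area: A = 167·0.05 + 24.1·0.03 + 184.2·0.05 + 184.2·0.17 = 49.597 m².
Volume V = 15.1 × 12.2 × 3.5 = 644.77 m³.
Sabine: RT60 = 0.161 × 644.77 / 49.597 = 2.09 s.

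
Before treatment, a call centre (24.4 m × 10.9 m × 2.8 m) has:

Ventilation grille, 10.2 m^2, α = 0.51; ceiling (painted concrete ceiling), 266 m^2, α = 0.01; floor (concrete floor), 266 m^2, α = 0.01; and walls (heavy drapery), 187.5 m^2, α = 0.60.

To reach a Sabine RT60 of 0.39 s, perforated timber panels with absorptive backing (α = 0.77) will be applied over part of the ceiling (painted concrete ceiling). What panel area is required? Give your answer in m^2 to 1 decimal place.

242.6

A₁ = Σ Sᵢαᵢ = 10.2×0.51 + 266×0.01 + 266×0.01 + 187.5×0.60 = 123.022 sabins.
V = 744.688 m³. Target absorption A₂ = 0.161 × 744.688 / 0.39 = 307.422 sabins.
Absorption to add: 307.422 − 123.022 = 184.400 sabins.
Each m^2 of panel replacing the ceiling (painted concrete ceiling) adds (0.77 − 0.01) = 0.76 sabins.
Area = ΔA/Δα = 184.400/0.76 = 242.6 m^2.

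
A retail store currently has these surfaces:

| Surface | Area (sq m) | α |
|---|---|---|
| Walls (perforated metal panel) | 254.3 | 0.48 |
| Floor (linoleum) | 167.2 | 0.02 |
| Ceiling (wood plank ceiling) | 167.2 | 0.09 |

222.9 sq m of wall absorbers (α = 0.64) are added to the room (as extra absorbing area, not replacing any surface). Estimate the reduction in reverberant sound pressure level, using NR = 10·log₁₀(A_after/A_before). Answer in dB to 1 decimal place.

3.0 dB

Summing Sᵢαᵢ: 122.064 + 3.344 + 15.048 → A_before = 140.456 sabins.
Treatment contributes 222.9·0.64 = 142.656 sabins.
A_after = 140.456 + 142.656 = 283.112 sabins.
NR = 10·log₁₀(283.112/140.456) = 3.0 dB.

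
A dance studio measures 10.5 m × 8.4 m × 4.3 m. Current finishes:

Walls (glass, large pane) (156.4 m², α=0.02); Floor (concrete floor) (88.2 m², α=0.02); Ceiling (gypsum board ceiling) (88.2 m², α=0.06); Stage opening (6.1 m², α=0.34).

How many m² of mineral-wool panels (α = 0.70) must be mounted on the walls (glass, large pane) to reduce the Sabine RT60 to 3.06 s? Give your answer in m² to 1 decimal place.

Equivalent absorption area: A₁ = 156.4·0.02 + 88.2·0.02 + 88.2·0.06 + 6.1·0.34 = 12.258 m².
V = 379.26 m³. Target absorption A₂ = 0.161 × 379.26 / 3.06 = 19.955 sabins.
Absorption to add: 19.955 − 12.258 = 7.697 sabins.
Net gain per m²: Δα = 0.70 − 0.02 = 0.68.
Area = ΔA/Δα = 7.697/0.68 = 11.3 m².

11.3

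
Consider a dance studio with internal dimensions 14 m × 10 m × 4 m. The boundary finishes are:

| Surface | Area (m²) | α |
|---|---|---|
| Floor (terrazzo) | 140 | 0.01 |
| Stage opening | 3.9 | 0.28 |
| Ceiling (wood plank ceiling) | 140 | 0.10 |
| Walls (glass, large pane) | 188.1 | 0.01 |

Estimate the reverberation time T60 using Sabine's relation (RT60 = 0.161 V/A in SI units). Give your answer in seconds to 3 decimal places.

4.907 s

Total absorption A = 140×0.01 + 3.9×0.28 + 140×0.10 + 188.1×0.01
  = 1.400 + 1.092 + 14.000 + 1.881 = 18.373 m² sabins.
Volume V = 14 × 10 × 4 = 560 m³.
T = 0.161 V/A = 0.161·560/18.373 = 4.907 s.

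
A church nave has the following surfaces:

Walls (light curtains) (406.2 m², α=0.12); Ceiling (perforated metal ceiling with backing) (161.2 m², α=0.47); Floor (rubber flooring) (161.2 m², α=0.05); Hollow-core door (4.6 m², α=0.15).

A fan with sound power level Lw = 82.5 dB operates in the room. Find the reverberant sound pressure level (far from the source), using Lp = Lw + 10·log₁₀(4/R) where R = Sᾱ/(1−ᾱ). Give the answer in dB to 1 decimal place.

A = 133.258 sabins; S = 733.2 m².
ᾱ = 133.258/733.2 = 0.1817; R = Sᾱ/(1−ᾱ) = 133.258/(1−0.1817) = 162.847 m².
Lp = Lw + 10 log₁₀(4/R) = 82.5 -16.10 = 66.4 dB.

66.4 dB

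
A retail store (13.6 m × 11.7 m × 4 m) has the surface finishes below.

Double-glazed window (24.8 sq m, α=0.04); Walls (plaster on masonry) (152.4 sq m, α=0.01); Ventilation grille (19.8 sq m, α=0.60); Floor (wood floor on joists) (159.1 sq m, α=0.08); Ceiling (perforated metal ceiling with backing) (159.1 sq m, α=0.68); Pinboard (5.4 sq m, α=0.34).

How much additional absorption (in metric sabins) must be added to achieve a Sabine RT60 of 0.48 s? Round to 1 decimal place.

A₁ = Σ Sᵢαᵢ = 24.8*0.04 + 152.4*0.01 + 19.8*0.60 + 159.1*0.08 + 159.1*0.68 + 5.4*0.34 = 137.148 sabins.
Target A₂ = 0.161·636.48/0.48 = 213.486 sabins (V = 636.48 m³).
ΔA = A₂ − A₁ = 213.486 − 137.148 = 76.3 sabins.

76.3 sabins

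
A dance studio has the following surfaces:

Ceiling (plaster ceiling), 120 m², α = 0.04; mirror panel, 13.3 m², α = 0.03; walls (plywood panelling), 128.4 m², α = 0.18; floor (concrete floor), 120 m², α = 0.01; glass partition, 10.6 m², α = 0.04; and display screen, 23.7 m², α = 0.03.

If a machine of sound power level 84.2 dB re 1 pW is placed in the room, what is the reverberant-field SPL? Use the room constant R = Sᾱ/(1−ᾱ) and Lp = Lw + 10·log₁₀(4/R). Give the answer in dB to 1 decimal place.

Σ(Sᵢαᵢ) = 120·0.04 + 13.3·0.03 + 128.4·0.18 + 120·0.01 + 10.6·0.04 + 23.7·0.03 = 30.646; total area S = 416.0 m².
ᾱ = 0.0737, so room constant R = A/(1−ᾱ) = 33.084 m².
Lp = 84.2 + 10·log₁₀(4/33.084) = 84.2 + (-9.18) = 75.0 dB.

75.0 dB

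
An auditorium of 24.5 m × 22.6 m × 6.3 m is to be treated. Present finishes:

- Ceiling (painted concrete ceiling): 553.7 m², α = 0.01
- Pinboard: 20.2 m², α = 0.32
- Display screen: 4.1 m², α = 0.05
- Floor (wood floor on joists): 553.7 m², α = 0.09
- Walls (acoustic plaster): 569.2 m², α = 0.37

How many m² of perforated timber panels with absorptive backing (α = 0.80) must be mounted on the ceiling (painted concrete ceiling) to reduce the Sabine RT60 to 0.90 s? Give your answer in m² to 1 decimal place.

444.8

Total absorption A₁ = 553.7×0.01 + 20.2×0.32 + 4.1×0.05 + 553.7×0.09 + 569.2×0.37
  = 5.537 + 6.464 + 0.205 + 49.833 + 210.604 = 272.643 m² sabins.
Required A₂ = 0.161·3488.31/0.90 = 624.020 sabins.
Absorption to add: 624.020 − 272.643 = 351.377 sabins.
Each m² of panel replacing the ceiling (painted concrete ceiling) adds (0.80 − 0.01) = 0.79 sabins.
Area = ΔA/Δα = 351.377/0.79 = 444.8 m².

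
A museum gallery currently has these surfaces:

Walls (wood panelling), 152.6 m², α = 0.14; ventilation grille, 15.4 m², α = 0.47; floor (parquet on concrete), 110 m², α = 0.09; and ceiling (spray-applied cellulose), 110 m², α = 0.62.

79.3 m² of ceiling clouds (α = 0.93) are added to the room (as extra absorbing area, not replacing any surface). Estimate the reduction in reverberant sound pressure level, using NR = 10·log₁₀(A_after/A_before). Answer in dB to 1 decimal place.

Summing Sᵢαᵢ: 21.364 + 7.238 + 9.900 + 68.200 → A_before = 106.702 sabins.
Treatment contributes 79.3·0.93 = 73.749 sabins.
New total A_after = 180.451 sabins.
Reduction = 10 log₁₀(A_after/A_before) = 10 log₁₀(1.6912) = 2.3 dB.

2.3 dB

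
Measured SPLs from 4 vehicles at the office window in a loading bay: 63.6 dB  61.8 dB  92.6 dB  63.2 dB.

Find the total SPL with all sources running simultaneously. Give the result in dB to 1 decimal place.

92.6 dB

Sum in the linear (power) domain: Σ 10^(Lᵢ/10) = 10^(63.6/10) + 10^(61.8/10) + 10^(92.6/10) + 10^(63.2/10) = 1.826e+09.
Back to dB: 10·log₁₀ Σ = 92.6 dB.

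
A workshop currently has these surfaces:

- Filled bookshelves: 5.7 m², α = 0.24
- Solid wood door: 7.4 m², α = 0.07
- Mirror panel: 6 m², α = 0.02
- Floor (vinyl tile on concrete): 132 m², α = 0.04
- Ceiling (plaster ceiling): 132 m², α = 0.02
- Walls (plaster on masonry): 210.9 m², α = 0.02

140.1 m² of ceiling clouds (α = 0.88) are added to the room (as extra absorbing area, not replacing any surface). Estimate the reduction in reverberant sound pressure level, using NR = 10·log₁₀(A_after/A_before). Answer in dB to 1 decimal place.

9.9 dB

A_before = Σ Sᵢαᵢ = 5.7·0.24 + 7.4·0.07 + 6·0.02 + 132·0.04 + 132·0.02 + 210.9·0.02 = 14.144 sabins.
Added absorption = 140.1 × 0.88 = 123.288 sabins.
A_after = 14.144 + 123.288 = 137.432 sabins.
Reduction = 10 log₁₀(A_after/A_before) = 10 log₁₀(9.7166) = 9.9 dB.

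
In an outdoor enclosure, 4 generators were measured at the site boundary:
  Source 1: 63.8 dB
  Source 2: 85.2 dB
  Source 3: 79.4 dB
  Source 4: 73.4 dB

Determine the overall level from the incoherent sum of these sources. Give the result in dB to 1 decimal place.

Σ 10^(Lᵢ/10) = 4.425e+08.
Back to dB: 10·log₁₀ Σ = 86.5 dB.

86.5 dB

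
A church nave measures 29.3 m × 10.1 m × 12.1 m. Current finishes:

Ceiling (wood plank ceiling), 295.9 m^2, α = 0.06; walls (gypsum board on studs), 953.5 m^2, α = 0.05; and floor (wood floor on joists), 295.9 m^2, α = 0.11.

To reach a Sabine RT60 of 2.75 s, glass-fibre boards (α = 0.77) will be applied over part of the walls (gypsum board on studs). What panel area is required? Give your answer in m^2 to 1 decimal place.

Total absorption A₁ = 295.9×0.06 + 953.5×0.05 + 295.9×0.11
  = 17.754 + 47.675 + 32.549 = 97.978 m^2 sabins.
V = 3580.753 m³. Target absorption A₂ = 0.161 × 3580.753 / 2.75 = 209.637 sabins.
ΔA needed = 209.637 − 97.978 = 111.659 sabins.
Net gain per m^2: Δα = 0.77 − 0.05 = 0.72.
Panel area = 111.659 / 0.72 = 155.1 m^2.

155.1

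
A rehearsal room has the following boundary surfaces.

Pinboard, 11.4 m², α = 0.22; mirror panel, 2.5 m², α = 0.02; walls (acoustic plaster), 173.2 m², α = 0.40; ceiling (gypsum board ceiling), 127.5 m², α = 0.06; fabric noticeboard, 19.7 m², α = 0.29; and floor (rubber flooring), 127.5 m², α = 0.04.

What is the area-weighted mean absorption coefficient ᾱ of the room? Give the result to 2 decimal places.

0.20

S = Σ Sᵢ = 11.4 + 2.5 + 173.2 + 127.5 + 19.7 + 127.5 = 461.8 m².
Weighted sum Σ Sα = 90.301.
ᾱ = A/S = 0.20.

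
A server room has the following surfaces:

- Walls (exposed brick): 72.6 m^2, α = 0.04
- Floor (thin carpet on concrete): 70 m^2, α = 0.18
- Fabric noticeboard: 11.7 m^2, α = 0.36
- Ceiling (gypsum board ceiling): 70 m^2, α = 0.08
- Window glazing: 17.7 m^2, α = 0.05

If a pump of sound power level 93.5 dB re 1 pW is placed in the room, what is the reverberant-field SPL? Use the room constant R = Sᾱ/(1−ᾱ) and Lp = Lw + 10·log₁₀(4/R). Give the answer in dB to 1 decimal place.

Σ(Sᵢαᵢ) = 72.6·0.04 + 70·0.18 + 11.7·0.36 + 70·0.08 + 17.7·0.05 = 26.201; total area S = 242.0 m^2.
ᾱ = 26.201/242.0 = 0.1083; R = Sᾱ/(1−ᾱ) = 26.201/(1−0.1083) = 29.383 m^2.
Lp = Lw + 10 log₁₀(4/R) = 93.5 -8.66 = 84.8 dB.

84.8 dB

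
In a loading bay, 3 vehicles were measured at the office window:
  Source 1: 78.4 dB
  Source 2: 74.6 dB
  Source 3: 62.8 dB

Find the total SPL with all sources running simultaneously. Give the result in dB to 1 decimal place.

Σ 10^(Lᵢ/10) = 9.993e+07.
Combined level = 10 log₁₀(9.993e+07) = 80.0 dB.

80.0 dB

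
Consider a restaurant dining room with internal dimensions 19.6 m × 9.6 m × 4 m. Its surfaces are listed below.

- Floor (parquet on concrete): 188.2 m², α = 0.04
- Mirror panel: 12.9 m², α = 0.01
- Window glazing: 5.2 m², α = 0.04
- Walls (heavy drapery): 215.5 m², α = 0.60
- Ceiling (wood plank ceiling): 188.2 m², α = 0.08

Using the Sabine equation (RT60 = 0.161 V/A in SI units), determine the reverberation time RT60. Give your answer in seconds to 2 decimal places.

0.80 s

Summing Sᵢαᵢ: 7.528 + 0.129 + 0.208 + 129.300 + 15.056 → A = 152.221 sabins.
Room volume: 752.64 m³.
Sabine: RT60 = 0.161 × 752.64 / 152.221 = 0.80 s.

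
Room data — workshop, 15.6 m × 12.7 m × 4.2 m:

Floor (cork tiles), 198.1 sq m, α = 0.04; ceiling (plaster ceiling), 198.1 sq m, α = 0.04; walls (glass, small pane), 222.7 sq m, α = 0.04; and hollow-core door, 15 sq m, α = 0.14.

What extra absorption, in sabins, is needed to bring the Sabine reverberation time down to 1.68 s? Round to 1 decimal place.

52.9 sabins

Equivalent absorption area: A₁ = 198.1*0.04 + 198.1*0.04 + 222.7*0.04 + 15*0.14 = 26.856 sq m.
Target A₂ = 0.161·832.104/1.68 = 79.743 sabins (V = 832.104 m³).
Additional absorption ΔA = 79.743 − 26.856 = 52.9 sabins.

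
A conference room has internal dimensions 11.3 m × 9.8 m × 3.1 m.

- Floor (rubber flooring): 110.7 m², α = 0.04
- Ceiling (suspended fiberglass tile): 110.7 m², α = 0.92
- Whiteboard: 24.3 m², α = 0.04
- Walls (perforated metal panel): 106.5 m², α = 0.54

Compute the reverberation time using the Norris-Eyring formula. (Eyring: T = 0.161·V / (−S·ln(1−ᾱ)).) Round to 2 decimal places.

Total surface area S = 110.7 + 110.7 + 24.3 + 106.5 = 352.2 m².
Absorption A = 110.7×0.04 + 110.7×0.92 + 24.3×0.04 + 106.5×0.54 = 164.754 sabins.
Mean coefficient ᾱ = A/S = 0.4678.
−S·ln(1−ᾱ) = −352.2 × ln(1 − 0.4678) = 222.145.
V = 11.3 × 9.8 × 3.1 = 343.294 m³.
T = 0.161·V/[−S·ln(1−ᾱ)] = 0.161·343.294/222.145 = 0.25 s.

0.25 seconds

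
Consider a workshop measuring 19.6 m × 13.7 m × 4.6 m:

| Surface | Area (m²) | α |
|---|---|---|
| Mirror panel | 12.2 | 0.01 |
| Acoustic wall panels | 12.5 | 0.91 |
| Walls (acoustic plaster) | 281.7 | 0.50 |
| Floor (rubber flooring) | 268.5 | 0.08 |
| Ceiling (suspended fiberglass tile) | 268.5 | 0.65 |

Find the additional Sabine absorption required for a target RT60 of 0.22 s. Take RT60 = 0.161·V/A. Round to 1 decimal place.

555.6 sabins

A₁ = Σ Sᵢαᵢ = 12.2·0.01 + 12.5·0.91 + 281.7·0.50 + 268.5·0.08 + 268.5·0.65 = 348.352 sabins.
For T = 0.22 s, need A₂ = 0.161·V/T = 0.161·1235.192/0.22 = 903.936 sabins.
Additional absorption ΔA = 903.936 − 348.352 = 555.6 sabins.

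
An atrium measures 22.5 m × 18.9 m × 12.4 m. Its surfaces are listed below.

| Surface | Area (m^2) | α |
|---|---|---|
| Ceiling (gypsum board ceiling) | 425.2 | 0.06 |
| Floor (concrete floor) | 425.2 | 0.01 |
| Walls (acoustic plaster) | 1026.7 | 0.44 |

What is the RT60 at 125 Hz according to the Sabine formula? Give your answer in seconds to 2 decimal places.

1.76 s

Summing Sᵢαᵢ: 25.512 + 4.252 + 451.748 → A = 481.512 sabins.
Volume V = 22.5 × 18.9 × 12.4 = 5273.1 m³.
T = 0.161 V/A = 0.161·5273.1/481.512 = 1.76 s.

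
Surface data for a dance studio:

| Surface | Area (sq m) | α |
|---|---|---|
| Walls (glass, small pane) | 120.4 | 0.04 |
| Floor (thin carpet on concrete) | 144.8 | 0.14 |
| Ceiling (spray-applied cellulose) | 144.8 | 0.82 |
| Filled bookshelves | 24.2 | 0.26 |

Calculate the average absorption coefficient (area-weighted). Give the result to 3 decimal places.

Total surface area S = 434.2 sq m.
Σ(Sᵢαᵢ) = 120.4·0.04 + 144.8·0.14 + 144.8·0.82 + 24.2·0.26 = 150.116.
ᾱ = A/S = 0.346.

0.346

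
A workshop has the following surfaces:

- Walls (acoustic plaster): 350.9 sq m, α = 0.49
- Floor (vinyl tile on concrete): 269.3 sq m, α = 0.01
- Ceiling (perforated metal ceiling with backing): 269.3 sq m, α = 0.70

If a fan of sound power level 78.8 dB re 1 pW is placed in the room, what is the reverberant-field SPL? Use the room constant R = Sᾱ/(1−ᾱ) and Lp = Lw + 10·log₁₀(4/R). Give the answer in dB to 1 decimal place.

A = 363.144 sabins; S = 889.5 sq m.
ᾱ = 363.144/889.5 = 0.4083; R = Sᾱ/(1−ᾱ) = 363.144/(1−0.4083) = 613.730 sq m.
Lp = Lw + 10 log₁₀(4/R) = 78.8 -21.86 = 56.9 dB.

56.9 dB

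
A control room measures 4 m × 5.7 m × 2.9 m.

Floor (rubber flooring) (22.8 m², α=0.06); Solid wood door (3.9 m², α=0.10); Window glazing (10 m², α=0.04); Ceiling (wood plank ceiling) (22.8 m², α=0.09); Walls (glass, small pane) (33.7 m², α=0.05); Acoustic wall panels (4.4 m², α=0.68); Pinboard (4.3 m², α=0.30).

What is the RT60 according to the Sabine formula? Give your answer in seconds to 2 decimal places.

1.05 s

Total absorption A = 22.8×0.06 + 3.9×0.10 + 10×0.04 + 22.8×0.09 + 33.7×0.05 + 4.4×0.68 + 4.3×0.30
  = 1.368 + 0.390 + 0.400 + 2.052 + 1.685 + 2.992 + 1.290 = 10.177 m² sabins.
Volume V = 4 × 5.7 × 2.9 = 66.12 m³.
T = 0.161 V/A = 0.161·66.12/10.177 = 1.05 s.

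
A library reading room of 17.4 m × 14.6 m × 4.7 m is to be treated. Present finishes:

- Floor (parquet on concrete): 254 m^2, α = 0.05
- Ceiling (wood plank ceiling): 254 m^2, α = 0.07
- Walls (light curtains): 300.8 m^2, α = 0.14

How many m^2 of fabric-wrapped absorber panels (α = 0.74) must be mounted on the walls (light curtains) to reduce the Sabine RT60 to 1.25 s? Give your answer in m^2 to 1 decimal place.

135.3

Summing Sᵢαᵢ: 12.700 + 17.780 + 42.112 → A₁ = 72.592 sabins.
V = 1193.988 m³. Target absorption A₂ = 0.161 × 1193.988 / 1.25 = 153.786 sabins.
Absorption to add: 153.786 − 72.592 = 81.194 sabins.
Net gain per m^2: Δα = 0.74 − 0.14 = 0.60.
Area = ΔA/Δα = 81.194/0.60 = 135.3 m^2.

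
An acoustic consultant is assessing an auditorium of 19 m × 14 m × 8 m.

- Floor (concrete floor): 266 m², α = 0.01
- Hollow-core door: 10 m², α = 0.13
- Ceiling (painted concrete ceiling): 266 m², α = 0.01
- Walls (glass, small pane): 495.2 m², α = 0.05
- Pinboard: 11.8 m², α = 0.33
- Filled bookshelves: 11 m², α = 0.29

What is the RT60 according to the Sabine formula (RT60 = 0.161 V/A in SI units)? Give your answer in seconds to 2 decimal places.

8.91 sec

A = Σ Sᵢαᵢ = 266*0.01 + 10*0.13 + 266*0.01 + 495.2*0.05 + 11.8*0.33 + 11*0.29 = 38.464 sabins.
Room volume: 2128 m³.
RT60 = 0.161 · V / A = 0.161 × 2128 / 38.464 = 8.91 s.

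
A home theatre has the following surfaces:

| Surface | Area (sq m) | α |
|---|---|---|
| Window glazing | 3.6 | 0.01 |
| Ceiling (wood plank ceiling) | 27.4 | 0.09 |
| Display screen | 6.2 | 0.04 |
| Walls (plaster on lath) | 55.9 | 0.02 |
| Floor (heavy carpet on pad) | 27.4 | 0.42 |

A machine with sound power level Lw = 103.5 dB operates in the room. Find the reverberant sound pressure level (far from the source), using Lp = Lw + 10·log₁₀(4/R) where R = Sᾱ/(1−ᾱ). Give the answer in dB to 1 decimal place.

97.1 dB

Σ(Sᵢαᵢ) = 3.6×0.01 + 27.4×0.09 + 6.2×0.04 + 55.9×0.02 + 27.4×0.42 = 15.376; total area S = 120.5 sq m.
ᾱ = 15.376/120.5 = 0.1276; R = Sᾱ/(1−ᾱ) = 15.376/(1−0.1276) = 17.625 sq m.
Lp = Lw + 10 log₁₀(4/R) = 103.5 -6.44 = 97.1 dB.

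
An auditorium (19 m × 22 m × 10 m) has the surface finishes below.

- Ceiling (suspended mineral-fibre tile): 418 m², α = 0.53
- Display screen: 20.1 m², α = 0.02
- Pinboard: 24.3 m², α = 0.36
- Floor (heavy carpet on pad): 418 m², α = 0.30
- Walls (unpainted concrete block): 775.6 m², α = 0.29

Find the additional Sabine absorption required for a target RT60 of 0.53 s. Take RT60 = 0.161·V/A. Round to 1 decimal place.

688.8 sabins

Summing Sᵢαᵢ: 221.540 + 0.402 + 8.748 + 125.400 + 224.924 → A₁ = 581.014 sabins.
Target A₂ = 0.161·4180/0.53 = 1269.774 sabins (V = 4180 m³).
ΔA = A₂ − A₁ = 1269.774 − 581.014 = 688.8 sabins.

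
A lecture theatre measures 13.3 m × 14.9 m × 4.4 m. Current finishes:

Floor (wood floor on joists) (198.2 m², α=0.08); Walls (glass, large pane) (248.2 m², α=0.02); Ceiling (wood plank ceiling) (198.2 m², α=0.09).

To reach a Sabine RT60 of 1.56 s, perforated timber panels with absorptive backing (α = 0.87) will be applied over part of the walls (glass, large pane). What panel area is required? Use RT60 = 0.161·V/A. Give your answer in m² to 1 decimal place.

60.4

Total absorption A₁ = 198.2·0.08 + 248.2·0.02 + 198.2·0.09
  = 15.856 + 4.964 + 17.838 = 38.658 m² sabins.
V = 871.948 m³. Target absorption A₂ = 0.161 × 871.948 / 1.56 = 89.990 sabins.
ΔA needed = 89.990 − 38.658 = 51.332 sabins.
Net gain per m²: Δα = 0.87 − 0.02 = 0.85.
Panel area = 51.332 / 0.85 = 60.4 m².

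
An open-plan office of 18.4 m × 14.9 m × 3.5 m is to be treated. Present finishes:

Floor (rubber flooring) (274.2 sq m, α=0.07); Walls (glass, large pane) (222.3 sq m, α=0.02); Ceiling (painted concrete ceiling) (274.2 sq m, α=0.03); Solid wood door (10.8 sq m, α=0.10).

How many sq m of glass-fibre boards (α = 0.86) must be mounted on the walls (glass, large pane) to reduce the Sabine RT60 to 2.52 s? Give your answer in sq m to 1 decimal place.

33.8

Total absorption A₁ = 274.2×0.07 + 222.3×0.02 + 274.2×0.03 + 10.8×0.10
  = 19.194 + 4.446 + 8.226 + 1.080 = 32.946 sq m sabins.
Required A₂ = 0.161·959.56/2.52 = 61.305 sabins.
Absorption to add: 61.305 − 32.946 = 28.359 sabins.
Net gain per sq m: Δα = 0.86 − 0.02 = 0.84.
Panel area = 28.359 / 0.84 = 33.8 sq m.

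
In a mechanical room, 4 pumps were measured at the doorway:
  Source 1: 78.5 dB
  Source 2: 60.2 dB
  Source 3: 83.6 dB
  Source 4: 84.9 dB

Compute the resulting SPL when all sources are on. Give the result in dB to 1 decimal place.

Σ 10^(Lᵢ/10) = 6.1e+08.
L_total = 10·log₁₀(6.1e+08) = 87.9 dB.

87.9 dB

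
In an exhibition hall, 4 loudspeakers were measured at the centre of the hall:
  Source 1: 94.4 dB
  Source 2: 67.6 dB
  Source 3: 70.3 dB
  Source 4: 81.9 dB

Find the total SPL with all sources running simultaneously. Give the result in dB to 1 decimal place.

Converting to relative power and adding: 10^(94.4/10) + 10^(67.6/10) + 10^(70.3/10) + 10^(81.9/10) = 2.926e+09.
Combined level = 10 log₁₀(2.926e+09) = 94.7 dB.

94.7 dB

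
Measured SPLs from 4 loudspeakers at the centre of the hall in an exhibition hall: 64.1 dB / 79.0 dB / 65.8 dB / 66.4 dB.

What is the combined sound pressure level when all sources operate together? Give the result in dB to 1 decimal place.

Σ 10^(Lᵢ/10) = 9.017e+07.
Combined level = 10 log₁₀(9.017e+07) = 79.6 dB.

79.6 dB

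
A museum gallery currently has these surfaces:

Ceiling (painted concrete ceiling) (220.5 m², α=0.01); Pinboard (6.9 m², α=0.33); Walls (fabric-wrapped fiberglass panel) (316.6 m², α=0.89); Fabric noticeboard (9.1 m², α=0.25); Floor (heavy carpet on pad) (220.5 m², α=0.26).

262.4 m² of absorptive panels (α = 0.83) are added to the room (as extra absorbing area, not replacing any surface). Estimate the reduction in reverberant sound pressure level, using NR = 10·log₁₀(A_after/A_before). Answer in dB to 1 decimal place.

A_before = Σ Sᵢαᵢ = 220.5*0.01 + 6.9*0.33 + 316.6*0.89 + 9.1*0.25 + 220.5*0.26 = 345.861 sabins.
Added absorption = 262.4 × 0.83 = 217.792 sabins.
A_after = 345.861 + 217.792 = 563.653 sabins.
Reduction = 10 log₁₀(A_after/A_before) = 10 log₁₀(1.6297) = 2.1 dB.

2.1 dB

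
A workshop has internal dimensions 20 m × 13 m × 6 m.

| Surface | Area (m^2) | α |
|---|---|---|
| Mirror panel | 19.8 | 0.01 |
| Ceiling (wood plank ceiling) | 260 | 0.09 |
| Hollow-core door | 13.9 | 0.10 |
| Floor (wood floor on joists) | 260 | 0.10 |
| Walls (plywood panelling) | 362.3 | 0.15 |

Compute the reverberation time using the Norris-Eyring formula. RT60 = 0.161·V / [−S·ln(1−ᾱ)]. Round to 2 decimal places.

2.24 s

S = Σ Sᵢ = 916.0 m^2.
Σ(Sᵢαᵢ) = 19.8×0.01 + 260×0.09 + 13.9×0.10 + 260×0.10 + 362.3×0.15 = 105.333.
Mean coefficient ᾱ = A/S = 0.1150.
−S·ln(1−ᾱ) = −916.0 × ln(1 − 0.1150) = 111.906.
V = 20 × 13 × 6 = 1560 m³.
T = 0.161·V/[−S·ln(1−ᾱ)] = 0.161·1560/111.906 = 2.24 s.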